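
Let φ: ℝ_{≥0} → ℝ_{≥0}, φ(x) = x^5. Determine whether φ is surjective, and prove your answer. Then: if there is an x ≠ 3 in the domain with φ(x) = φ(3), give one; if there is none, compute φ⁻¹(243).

3

For any y ∈ ℝ_{≥0}, x = y^{1/5} ∈ ℝ_{≥0} gives φ(x) = y, so φ is surjective.
Since x ↦ x^5 is strictly increasing on ℝ_{≥0}, it is injective there, so no x ≠ 3 in the domain has φ(x) = φ(3). We therefore compute φ⁻¹(243) = 243^{1/5} = 3 (indeed 3^5 = 243).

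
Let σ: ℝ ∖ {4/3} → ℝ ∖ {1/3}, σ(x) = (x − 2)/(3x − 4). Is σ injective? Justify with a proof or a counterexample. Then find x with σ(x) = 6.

22/17

Suppose σ(x_1) = σ(x_2). Cross-multiplying: (x_1 − 2)(3x_2 − 4) = (x_2 − 2)(3x_1 − 4).
Expanding both sides and cancelling the symmetric terms leaves 2·(x_1 − x_2) = 0. Since 2 ≠ 0, x_1 = x_2. Hence σ is injective.
Solving σ(x) = 6: cross-multiplying gives x − 2 = 6(3x − 4), which rearranges to −17x = −22, so x = 22/17.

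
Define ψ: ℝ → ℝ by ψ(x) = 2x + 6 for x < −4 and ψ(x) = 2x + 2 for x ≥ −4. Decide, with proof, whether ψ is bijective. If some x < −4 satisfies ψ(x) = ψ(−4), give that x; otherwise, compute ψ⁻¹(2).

-6

Both pieces are strictly increasing (slopes 2 and 2), so each is injective on its own interval.
The left piece maps (−∞, −4) onto (−∞, −2); the right piece maps [−4, ∞) onto [−6, ∞).
These images overlap. In particular ψ(−4) = −6 (right piece), and solving 2x + 6 = −6 on the left piece gives x = −6 < −4.
So ψ(−6) = ψ(−4) with −6 ≠ −4, and ψ is not injective, hence not bijective. This x = −6 is the requested value below −4.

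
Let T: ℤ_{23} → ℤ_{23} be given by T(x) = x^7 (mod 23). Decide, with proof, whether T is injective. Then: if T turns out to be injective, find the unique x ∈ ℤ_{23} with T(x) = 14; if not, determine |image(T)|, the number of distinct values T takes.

Since 23 is prime, the nonzero elements of ℤ_{23} form a cyclic group of order 22.
As gcd(7, 22) = 1, raising to the 7th power is a bijection on this group: if a^7 ≡ b^7 then (ab^{−1})^7 = 1, and the only element of order dividing gcd(7, 22) = 1 is 1, so a = b.
With T(0) = 0 this makes T injective on all of ℤ_{23}, hence bijective (finite equal-size domain and codomain). In particular T is injective.
Since T is injective, we find the preimage of 14. The inverse of x ↦ x^7 on (ℤ_{23})^× is x ↦ x^19, because 7·19 = 133 = 6·22 + 1 ≡ 1 (mod 22) and x^{22} = 1 for x ≠ 0 (Fermat). So T⁻¹(14) = 14^19 mod 23.
Repeated squaring mod 23: 14^1 ≡ 14, 14^2 ≡ 14² = 196 ≡ 12, 14^4 ≡ 12² = 144 ≡ 6, 14^8 ≡ 6² = 36 ≡ 13, 14^16 ≡ 13² = 169 ≡ 8. Since 19 = 16 + 2 + 1, 14^19 ≡ 8·12·14: 8·12 = 96 ≡ 4, then 4·14 = 56 ≡ 10. So 14^19 ≡ 10 (mod 23).
Hence T⁻¹(14) = 10.

10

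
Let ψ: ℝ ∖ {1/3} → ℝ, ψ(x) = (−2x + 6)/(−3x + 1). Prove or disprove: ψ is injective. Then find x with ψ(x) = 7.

Suppose ψ(u) = ψ(v). Cross-multiplying: (−2u + 6)(−3v + 1) = (−2v + 6)(−3u + 1).
Expanding both sides and cancelling the symmetric terms leaves 16·(u − v) = 0. Since 16 ≠ 0, u = v. So ψ is injective.
Solving ψ(x) = 7: cross-multiplying gives −2x + 6 = 7(−3x + 1), which rearranges to 19x = 1, so x = 1/19.

1/19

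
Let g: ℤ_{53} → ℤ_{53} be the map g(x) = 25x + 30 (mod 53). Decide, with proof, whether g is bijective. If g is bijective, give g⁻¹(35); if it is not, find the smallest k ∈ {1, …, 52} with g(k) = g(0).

32

Recall that injectivity means: for all x_1, x_2 in the domain, g(x_1) = g(x_2) implies x_1 = x_2.
Suppose g(x_1) = g(x_2) in ℤ_{53}. Then 25x_1 + 30 ≡ 25x_2 + 30 (mod 53), therefore 25(x_1 − x_2) ≡ 0 (mod 53).
Since gcd(25, 53) = 1, 25 is invertible modulo 53, thus x_1 − x_2 ≡ 0 (mod 53), i.e. x_1 = x_2.
We now compute 25⁻¹ mod 53 explicitly. Euclid's algorithm: 53 = 2·25 + 3, 25 = 8·3 + 1; back-substituting gives 1 = 17·25 − 8·53, so 25⁻¹ ≡ 17 (mod 53).
Then y ↦ 17(y − 30) is a two-sided inverse to g, so every y ∈ ℤ_{53} has a preimage.
So g is bijective.
Since g is bijective, we compute g⁻¹(35): solve 25x + 30 ≡ 35 (mod 53), i.e. 25x ≡ 5 (mod 53).
Multiplying by 25⁻¹ = 17 gives x ≡ 17·5 = 85 = 1·53 + 32 ≡ 32 (mod 53).
Check: g(32) = 25·32 + 30 = 830 = 15·53 + 35 ≡ 35 (mod 53).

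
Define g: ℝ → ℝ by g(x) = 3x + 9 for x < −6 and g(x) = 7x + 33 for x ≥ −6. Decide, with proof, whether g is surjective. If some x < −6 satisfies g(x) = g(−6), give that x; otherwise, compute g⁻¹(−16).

Both pieces are strictly increasing (slopes 3 and 7), so each is injective on its own interval.
The left piece maps (−∞, −6) onto (−∞, −9); the right piece maps [−6, ∞) onto [−9, ∞).
These images together cover ℝ, so g is surjective.
Because the two images are disjoint, no x < −6 has g(x) = g(−6), so we compute g⁻¹(−16): −16 lies in (−∞, −9), so solve 3x + 9 = −16: x = (−16 − 9)/3 = −25/3.

-25/3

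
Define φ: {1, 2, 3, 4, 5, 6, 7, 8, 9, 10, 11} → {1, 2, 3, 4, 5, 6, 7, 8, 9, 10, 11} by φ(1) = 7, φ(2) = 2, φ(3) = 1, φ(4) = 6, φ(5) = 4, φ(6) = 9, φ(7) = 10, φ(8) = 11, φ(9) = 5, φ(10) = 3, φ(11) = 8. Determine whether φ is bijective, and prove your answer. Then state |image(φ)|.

11

The values 7, 2, 1, 6, 4, 9, 10, 11, 5, 3, 8 are a permutation of {1, 2, 3, 4, 5, 6, 7, 8, 9, 10, 11}: each element appears exactly once.
So φ is injective and surjective, hence bijective.
The image of φ is {1, 2, 3, 4, 5, 6, 7, 8, 9, 10, 11}, which has 11 elements.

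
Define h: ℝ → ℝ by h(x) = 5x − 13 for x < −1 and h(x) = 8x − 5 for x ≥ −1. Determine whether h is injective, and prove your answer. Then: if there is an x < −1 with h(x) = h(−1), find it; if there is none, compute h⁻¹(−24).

Both pieces are strictly increasing (slopes 5 and 8), so each is injective on its own interval.
The left piece maps (−∞, −1) onto (−∞, −18); the right piece maps [−1, ∞) onto [−13, ∞).
These images are disjoint, so no value is attained by both pieces. Therefore h is injective.
Because the two images are disjoint, no x < −1 has h(x) = h(−1), so we compute h⁻¹(−24): −24 lies in (−∞, −18), so solve 5x − 13 = −24: x = (−24 + 13)/5 = −11/5.

-11/5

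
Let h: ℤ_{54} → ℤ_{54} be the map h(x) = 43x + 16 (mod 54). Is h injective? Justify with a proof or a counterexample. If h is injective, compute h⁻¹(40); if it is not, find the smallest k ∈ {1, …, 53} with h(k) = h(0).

If h(a) = h(b), then 43a ≡ 43b (mod 54). Because gcd(43, 54) = 1, we may cancel 43 to get a ≡ b (mod 54).
So h is injective.
We now compute 43⁻¹ mod 54 explicitly. Euclid's algorithm: 54 = 1·43 + 11, 43 = 3·11 + 10, 11 = 1·10 + 1; back-substituting gives 1 = 49·43 − 39·54, so 43⁻¹ ≡ 49 (mod 54).
Since h is injective, we compute h⁻¹(40): solve 43x + 16 ≡ 40 (mod 54), i.e. 43x ≡ 24 (mod 54).
Multiplying by 43⁻¹ = 49 gives x ≡ 49·24 = 1176 = 21·54 + 42 ≡ 42 (mod 54).
Check: h(42) = 43·42 + 16 = 1822 = 33·54 + 40 ≡ 40 (mod 54).

42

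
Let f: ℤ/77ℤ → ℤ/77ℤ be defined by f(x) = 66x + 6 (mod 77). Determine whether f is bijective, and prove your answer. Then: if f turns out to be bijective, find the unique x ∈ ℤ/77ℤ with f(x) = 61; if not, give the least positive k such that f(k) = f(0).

We have gcd(66, 77) = 11 > 1. Taking x_1 = 0 and x_2 = 7: f(0) = 6 and f(7) = 66·7 + 6 = 468 ≡ 6 (mod 77).
So f(0) = f(7) while 0 ≠ 7, thus f is not injective, hence not bijective.
Since f is not bijective, we find the least positive k with f(k) = f(0): this means 66k ≡ 0 (mod 77), i.e. 77 ∣ 66k. Since gcd(66, 77) = 11, dividing through by 11 this holds exactly when 7 ∣ 6k, and as gcd(6, 7) = 1, exactly when 7 ∣ k.
The smallest positive such k is 7.

7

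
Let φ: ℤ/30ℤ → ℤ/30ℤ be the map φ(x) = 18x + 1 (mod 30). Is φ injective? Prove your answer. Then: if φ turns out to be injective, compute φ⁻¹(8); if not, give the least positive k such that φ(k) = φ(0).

5

Recall: φ is injective when φ(x_1) = φ(x_2) forces x_1 = x_2.
We have gcd(18, 30) = 6 > 1. Taking x_1 = 0 and x_2 = 5: φ(0) = 1 and φ(5) = 18·5 + 1 = 91 ≡ 1 (mod 30).
So φ(0) = φ(5) while 0 ≠ 5, so φ is not injective.
Since φ is not injective, we find the least positive k with φ(k) = φ(0): this means 18k ≡ 0 (mod 30), i.e. 30 ∣ 18k. Since gcd(18, 30) = 6, dividing through by 6 this holds exactly when 5 ∣ 3k, and as gcd(3, 5) = 1, exactly when 5 ∣ k.
The smallest positive such k is 5.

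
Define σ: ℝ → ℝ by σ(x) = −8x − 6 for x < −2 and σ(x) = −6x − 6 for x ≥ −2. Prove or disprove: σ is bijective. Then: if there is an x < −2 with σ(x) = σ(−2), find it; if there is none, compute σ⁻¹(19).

Both pieces are strictly decreasing (slopes −8 and −6), so each is injective on its own interval.
The left piece maps (−∞, −2) onto (10, ∞); the right piece maps [−2, ∞) onto (−∞, 6].
The images leave a gap (10 has no preimage), so σ is not surjective, hence not bijective.
Because the two images are disjoint, no x < −2 has σ(x) = σ(−2), so we compute σ⁻¹(19): 19 lies in (10, ∞), so solve −8x − 6 = 19: x = (19 + 6)/(−8) = −25/8.

-25/8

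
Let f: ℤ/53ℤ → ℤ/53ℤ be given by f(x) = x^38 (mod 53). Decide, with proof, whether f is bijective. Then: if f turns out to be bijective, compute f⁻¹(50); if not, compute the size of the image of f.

f(26): Repeated squaring mod 53: 26^1 ≡ 26, 26^2 ≡ 26² = 676 ≡ 40, 26^4 ≡ 40² = 1600 ≡ 10, 26^8 ≡ 10² = 100 ≡ 47, 26^16 ≡ 47² = 2209 ≡ 36, 26^32 ≡ 36² = 1296 ≡ 24. Since 38 = 32 + 4 + 2, 26^38 ≡ 24·10·40: 24·10 = 240 ≡ 28, then 28·40 = 1120 ≡ 7. So 26^38 ≡ 7 (mod 53).
f(27): Repeated squaring mod 53: 27^1 ≡ 27, 27^2 ≡ 27² = 729 ≡ 40, 27^4 ≡ 40² = 1600 ≡ 10, 27^8 ≡ 10² = 100 ≡ 47, 27^16 ≡ 47² = 2209 ≡ 36, 27^32 ≡ 36² = 1296 ≡ 24. Since 38 = 32 + 4 + 2, 27^38 ≡ 24·10·40: 24·10 = 240 ≡ 28, then 28·40 = 1120 ≡ 7. So 27^38 ≡ 7 (mod 53).
So f(26) = f(27) = 7 while 26 ≠ 27, so f is not injective, hence not bijective.
Since f is not bijective, we determine |image(f)|. Computing x^38 mod 53 for each x (by repeated squaring, reducing mod 53 at every step), the values f(0), f(1), …, f(52) are: 0, 1, 38, 43, 13, 6, 44, 15, 17, 47, 16, 24, 29, 49, 40, 46, 10, 28, 37, 4, 25, 9, 11, 52, 42, 36, 7, 7, 36, 42, 52, 11, 9, 25, 4, 37, 28, 10, 46, 40, 49, 29, 24, 16, 47, 17, 15, 44, 6, 13, 43, 38, 1.
The distinct values are {0, 1, 4, 6, 7, 9, 10, 11, 13, 15, 16, 17, 24, 25, 28, 29, 36, 37, 38, 40, 42, 43, 44, 46, 47, 49, 52}; there are 27 of them.

27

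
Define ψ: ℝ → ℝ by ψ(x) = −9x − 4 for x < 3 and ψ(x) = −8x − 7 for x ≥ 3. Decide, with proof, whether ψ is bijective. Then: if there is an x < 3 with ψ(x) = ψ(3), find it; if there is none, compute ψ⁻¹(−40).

33/8

Both pieces are strictly decreasing (slopes −9 and −8), so each is injective on its own interval.
The left piece maps (−∞, 3) onto (−31, ∞); the right piece maps [3, ∞) onto (−∞, −31].
Since −31 = −31, the images partition ℝ: ψ is injective and surjective, hence bijective.
Because the two images are disjoint, no x < 3 has ψ(x) = ψ(3), so we compute ψ⁻¹(−40): −40 lies in (−∞, −31], so solve −8x − 7 = −40: x = (−40 + 7)/(−8) = 33/8.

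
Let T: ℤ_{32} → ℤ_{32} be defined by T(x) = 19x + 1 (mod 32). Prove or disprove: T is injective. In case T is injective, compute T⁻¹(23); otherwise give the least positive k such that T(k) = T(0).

If T(u) = T(v), then 19u ≡ 19v (mod 32). Because gcd(19, 32) = 1, we may cancel 19 to get u ≡ v (mod 32).
So T is injective.
We now compute 19⁻¹ mod 32 explicitly. Euclid's algorithm: 32 = 1·19 + 13, 19 = 1·13 + 6, 13 = 2·6 + 1; back-substituting gives 1 = 27·19 − 16·32, so 19⁻¹ ≡ 27 (mod 32).
Since T is injective, we find T⁻¹(23): we need 19x ≡ 23 − 1 ≡ 22 (mod 32). Using 19⁻¹ = 27: x ≡ 27·22 = 594 = 18·32 + 18, so x = 18.
Check: T(18) = 19·18 + 1 = 343 = 10·32 + 23 ≡ 23 (mod 32).

18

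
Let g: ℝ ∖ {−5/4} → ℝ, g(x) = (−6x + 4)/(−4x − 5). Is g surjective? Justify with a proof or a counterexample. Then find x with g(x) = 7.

-39/22

If g(x) = 3/2, cross-multiplying gives −4(−6x + 4) = −6(−4x − 5), which simplifies to −16 = 30 — false.  So 3/2 has no preimage and g is not surjective.
Solving g(x) = 7: cross-multiplying gives −6x + 4 = 7(−4x − 5), which rearranges to 22x = −39, so x = −39/22.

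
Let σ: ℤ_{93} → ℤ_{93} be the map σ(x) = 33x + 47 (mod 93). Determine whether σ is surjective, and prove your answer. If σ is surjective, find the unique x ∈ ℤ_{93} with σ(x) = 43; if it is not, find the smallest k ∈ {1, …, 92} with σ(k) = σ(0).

Since gcd(33, 93) = 3, we have 33x ≡ 0 (mod 3) for all x, so σ(x) ≡ 2 (mod 3).
But 0 ≢ 2 (mod 3), so 0 ∈ ℤ_{93} has no preimage. Hence σ is not surjective.
Since σ is not surjective, we find the least positive k with σ(k) = σ(0): this means 33k ≡ 0 (mod 93), i.e. 93 ∣ 33k. Since gcd(33, 93) = 3, dividing through by 3 this holds exactly when 31 ∣ 11k, and as gcd(11, 31) = 1, exactly when 31 ∣ k.
The smallest positive such k is 31.

31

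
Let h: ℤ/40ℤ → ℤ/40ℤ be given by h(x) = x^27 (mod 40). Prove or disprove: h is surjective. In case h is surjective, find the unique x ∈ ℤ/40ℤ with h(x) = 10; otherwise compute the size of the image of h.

25

h(0) = 0^27 = 0.
h(10): Repeated squaring mod 40: 10^1 ≡ 10, 10^2 ≡ 10² = 100 ≡ 20, 10^4 ≡ 20² = 400 ≡ 0, 10^8 ≡ 0² = 0, 10^16 ≡ 0² = 0. Since 27 = 16 + 8 + 2 + 1, 10^27 ≡ 0·0·20·10: 0·0 = 0, then 0·20 = 0, then 0·10 = 0. So 10^27 ≡ 0 (mod 40).
So h(0) = h(10) = 0 while 0 ≠ 10, thus h is not injective.
A non-injective map from the 40-element set ℤ/40ℤ to itself takes at most 39 distinct values, so it cannot be surjective. So h is not surjective.
Since h is not surjective, we determine |image(h)|. Computing x^27 mod 40 for each x (by repeated squaring, reducing mod 40 at every step), the values h(0), h(1), …, h(39) are: 0, 1, 8, 27, 24, 5, 16, 23, 32, 9, 0, 11, 8, 37, 24, 15, 16, 33, 32, 19, 0, 21, 8, 7, 24, 25, 16, 3, 32, 29, 0, 31, 8, 17, 24, 35, 16, 13, 32, 39.
The distinct values are {0, 1, 3, 5, 7, 8, 9, 11, 13, 15, 16, 17, 19, 21, 23, 24, 25, 27, 29, 31, 32, 33, 35, 37, 39}; there are 25 of them.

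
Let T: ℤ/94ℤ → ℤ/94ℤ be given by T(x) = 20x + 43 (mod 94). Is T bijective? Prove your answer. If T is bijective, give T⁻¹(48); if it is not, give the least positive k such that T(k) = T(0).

47

We have gcd(20, 94) = 2 > 1. Taking x_1 = 0 and x_2 = 47: T(0) = 43 and T(47) = 20·47 + 43 = 983 ≡ 43 (mod 94).
So T(0) = T(47) while 0 ≠ 47, thus T is not injective, hence not bijective.
Since T is not bijective, we find the least positive k with T(k) = T(0): this means 20k ≡ 0 (mod 94), i.e. 94 ∣ 20k. Since gcd(20, 94) = 2, dividing through by 2 this holds exactly when 47 ∣ 10k, and as gcd(10, 47) = 1, exactly when 47 ∣ k.
The smallest positive such k is 47.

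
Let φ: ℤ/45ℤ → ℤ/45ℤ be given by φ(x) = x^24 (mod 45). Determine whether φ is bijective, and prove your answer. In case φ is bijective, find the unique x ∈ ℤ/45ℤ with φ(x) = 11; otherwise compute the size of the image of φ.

4

φ(1) = 1^24 = 1.
φ(2): Repeated squaring mod 45: 2^1 ≡ 2, 2^2 ≡ 2² = 4, 2^4 ≡ 4² = 16, 2^8 ≡ 16² = 256 ≡ 31, 2^16 ≡ 31² = 961 ≡ 16. Since 24 = 16 + 8, 2^24 ≡ 16·31: 16·31 = 496 ≡ 1. So 2^24 ≡ 1 (mod 45).
So φ(1) = φ(2) = 1 while 1 ≠ 2, so φ is not injective, hence not bijective.
Since φ is not bijective, we determine |image(φ)|. Computing x^24 mod 45 for each x (by repeated squaring, reducing mod 45 at every step), the values φ(0), φ(1), …, φ(44) are: 0, 1, 1, 36, 1, 10, 36, 1, 1, 36, 10, 1, 36, 1, 1, 0, 1, 1, 36, 1, 10, 36, 1, 1, 36, 10, 1, 36, 1, 1, 0, 1, 1, 36, 1, 10, 36, 1, 1, 36, 10, 1, 36, 1, 1.
The distinct values are {0, 1, 10, 36}; there are 4 of them.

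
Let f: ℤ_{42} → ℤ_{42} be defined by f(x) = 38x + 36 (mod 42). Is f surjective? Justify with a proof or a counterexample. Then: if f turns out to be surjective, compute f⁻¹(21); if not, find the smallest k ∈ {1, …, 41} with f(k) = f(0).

21

Recall: f is surjective if every y in the codomain equals f(x) for some x in the domain.
Since gcd(38, 42) = 2, we have 38x ≡ 0 (mod 2) for all x, so f(x) ≡ 0 (mod 2).
But 1 ≢ 0 (mod 2), so 1 ∈ ℤ_{42} has no preimage. Therefore f is not surjective.
Since f is not surjective, we find the least positive k with f(k) = f(0): this means 38k ≡ 0 (mod 42), i.e. 42 ∣ 38k. Since gcd(38, 42) = 2, dividing through by 2 this holds exactly when 21 ∣ 19k, and as gcd(19, 21) = 1, exactly when 21 ∣ k.
The smallest positive such k is 21.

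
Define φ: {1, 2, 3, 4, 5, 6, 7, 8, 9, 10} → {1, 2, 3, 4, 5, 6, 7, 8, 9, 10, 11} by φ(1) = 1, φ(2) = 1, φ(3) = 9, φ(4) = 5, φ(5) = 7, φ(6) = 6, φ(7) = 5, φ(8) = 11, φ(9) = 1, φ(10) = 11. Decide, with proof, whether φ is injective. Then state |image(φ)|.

6

φ(1) = 1 = φ(2) with 1 ≠ 2, so φ is not injective.
The image of φ is {1, 5, 6, 7, 9, 11}, which has 6 elements.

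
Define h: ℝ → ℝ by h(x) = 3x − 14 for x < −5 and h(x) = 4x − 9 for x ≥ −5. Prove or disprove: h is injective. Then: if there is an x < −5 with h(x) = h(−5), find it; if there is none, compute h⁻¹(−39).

-25/3

Both pieces are strictly increasing (slopes 3 and 4), so each is injective on its own interval.
The left piece maps (−∞, −5) onto (−∞, −29); the right piece maps [−5, ∞) onto [−29, ∞).
These images are disjoint, so no value is attained by both pieces. Thus h is injective.
Because the two images are disjoint, no x < −5 has h(x) = h(−5), so we compute h⁻¹(−39): −39 lies in (−∞, −29), so solve 3x − 14 = −39: x = (−39 + 14)/3 = −25/3.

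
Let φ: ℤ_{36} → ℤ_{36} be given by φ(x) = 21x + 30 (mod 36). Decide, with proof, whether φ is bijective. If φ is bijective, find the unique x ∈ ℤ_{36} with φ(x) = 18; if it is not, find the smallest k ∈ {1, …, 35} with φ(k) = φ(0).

By definition, injectivity means: for all x_1, x_2 in the domain, φ(x_1) = φ(x_2) implies x_1 = x_2.
We have gcd(21, 36) = 3 > 1. Taking x_1 = 0 and x_2 = 12: φ(0) = 30 and φ(12) = 21·12 + 30 = 282 ≡ 30 (mod 36).
So φ(0) = φ(12) while 0 ≠ 12, so φ is not injective, hence not bijective.
Since φ is not bijective, we find the least positive k with φ(k) = φ(0): this means 21k ≡ 0 (mod 36), i.e. 36 ∣ 21k. Since gcd(21, 36) = 3, dividing through by 3 this holds exactly when 12 ∣ 7k, and as gcd(7, 12) = 1, exactly when 12 ∣ k.
The smallest positive such k is 12.

12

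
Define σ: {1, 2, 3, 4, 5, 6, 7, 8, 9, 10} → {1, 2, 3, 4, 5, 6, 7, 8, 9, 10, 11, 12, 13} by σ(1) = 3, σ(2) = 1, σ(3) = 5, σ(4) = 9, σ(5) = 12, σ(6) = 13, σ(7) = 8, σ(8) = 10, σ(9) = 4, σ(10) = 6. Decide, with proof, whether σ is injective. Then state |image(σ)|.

The values σ(1), …, σ(10) are 3, 1, 5, 9, 12, 13, 8, 10, 4, 6 — all distinct.
So σ(u) = σ(v) only when u = v, and σ is injective.
The image of σ is {1, 3, 4, 5, 6, 8, 9, 10, 12, 13}, which has 10 elements.

10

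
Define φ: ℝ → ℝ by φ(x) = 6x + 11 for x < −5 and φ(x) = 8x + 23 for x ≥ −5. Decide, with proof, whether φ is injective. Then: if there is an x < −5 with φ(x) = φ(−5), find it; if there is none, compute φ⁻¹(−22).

-11/2

Both pieces are strictly increasing (slopes 6 and 8), so each is injective on its own interval.
The left piece maps (−∞, −5) onto (−∞, −19); the right piece maps [−5, ∞) onto [−17, ∞).
These images are disjoint, so no value is attained by both pieces. Thus φ is injective.
Because the two images are disjoint, no x < −5 has φ(x) = φ(−5), so we compute φ⁻¹(−22): −22 lies in (−∞, −19), so solve 6x + 11 = −22: x = (−22 − 11)/6 = −11/2.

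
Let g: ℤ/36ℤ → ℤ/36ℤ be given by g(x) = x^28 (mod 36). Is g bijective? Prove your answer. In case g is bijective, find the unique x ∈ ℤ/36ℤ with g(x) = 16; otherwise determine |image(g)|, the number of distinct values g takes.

8

g(0) = 0^28 = 0.
g(6): Repeated squaring mod 36: 6^1 ≡ 6, 6^2 ≡ 6² = 36 ≡ 0, 6^4 ≡ 0² = 0, 6^8 ≡ 0² = 0, 6^16 ≡ 0² = 0. Since 28 = 16 + 8 + 4, 6^28 ≡ 0·0·0: 0·0 = 0, then 0·0 = 0. So 6^28 ≡ 0 (mod 36).
So g(0) = g(6) = 0 while 0 ≠ 6, so g is not injective, hence not bijective.
Since g is not bijective, we determine |image(g)|. Computing x^28 mod 36 for each x (by repeated squaring, reducing mod 36 at every step), the values g(0), g(1), …, g(35) are: 0, 1, 16, 9, 4, 13, 0, 25, 28, 9, 28, 25, 0, 13, 4, 9, 16, 1, 0, 1, 16, 9, 4, 13, 0, 25, 28, 9, 28, 25, 0, 13, 4, 9, 16, 1.
The distinct values are {0, 1, 4, 9, 13, 16, 25, 28}; there are 8 of them.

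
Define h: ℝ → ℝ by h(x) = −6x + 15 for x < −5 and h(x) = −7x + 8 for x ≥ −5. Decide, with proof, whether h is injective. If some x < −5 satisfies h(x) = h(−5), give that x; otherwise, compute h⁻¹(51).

Both pieces are strictly decreasing (slopes −6 and −7), so each is injective on its own interval.
The left piece maps (−∞, −5) onto (45, ∞); the right piece maps [−5, ∞) onto (−∞, 43].
These images are disjoint, so no value is attained by both pieces. Hence h is injective.
Because the two images are disjoint, no x < −5 has h(x) = h(−5), so we compute h⁻¹(51): 51 lies in (45, ∞), so solve −6x + 15 = 51: x = (51 − 15)/(−6) = −6.

-6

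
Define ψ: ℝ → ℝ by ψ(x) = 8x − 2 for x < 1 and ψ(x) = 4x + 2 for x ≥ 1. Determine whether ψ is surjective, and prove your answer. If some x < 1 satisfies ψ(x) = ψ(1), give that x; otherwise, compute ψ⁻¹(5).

7/8

Both pieces are strictly increasing (slopes 8 and 4), so each is injective on its own interval.
The left piece maps (−∞, 1) onto (−∞, 6); the right piece maps [1, ∞) onto [6, ∞).
These images together cover ℝ, so ψ is surjective.
Because the two images are disjoint, no x < 1 has ψ(x) = ψ(1), so we compute ψ⁻¹(5): 5 lies in (−∞, 6), so solve 8x − 2 = 5: x = (5 + 2)/8 = 7/8.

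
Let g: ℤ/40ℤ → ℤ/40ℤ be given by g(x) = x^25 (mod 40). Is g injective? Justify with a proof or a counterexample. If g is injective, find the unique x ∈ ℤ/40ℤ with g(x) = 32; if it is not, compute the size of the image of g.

g(0) = 0^25 = 0.
g(10): Repeated squaring mod 40: 10^1 ≡ 10, 10^2 ≡ 10² = 100 ≡ 20, 10^4 ≡ 20² = 400 ≡ 0, 10^8 ≡ 0² = 0, 10^16 ≡ 0² = 0. Since 25 = 16 + 8 + 1, 10^25 ≡ 0·0·10: 0·0 = 0, then 0·10 = 0. So 10^25 ≡ 0 (mod 40).
So g(0) = g(10) = 0 while 0 ≠ 10, therefore g is not injective.
Since g is not injective, we determine |image(g)|. Computing x^25 mod 40 for each x (by repeated squaring, reducing mod 40 at every step), the values g(0), g(1), …, g(39) are: 0, 1, 32, 3, 24, 5, 16, 7, 8, 9, 0, 11, 32, 13, 24, 15, 16, 17, 8, 19, 0, 21, 32, 23, 24, 25, 16, 27, 8, 29, 0, 31, 32, 33, 24, 35, 16, 37, 8, 39.
The distinct values are {0, 1, 3, 5, 7, 8, 9, 11, 13, 15, 16, 17, 19, 21, 23, 24, 25, 27, 29, 31, 32, 33, 35, 37, 39}; there are 25 of them.

25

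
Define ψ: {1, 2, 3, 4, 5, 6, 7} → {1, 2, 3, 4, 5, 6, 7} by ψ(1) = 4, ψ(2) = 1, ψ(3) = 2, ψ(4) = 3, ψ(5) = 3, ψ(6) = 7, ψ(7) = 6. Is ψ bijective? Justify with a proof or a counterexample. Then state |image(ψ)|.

ψ(4) = 3 = ψ(5) with 4 ≠ 5, so ψ is not injective, hence not bijective.
The image of ψ is {1, 2, 3, 4, 6, 7}, which has 6 elements.

6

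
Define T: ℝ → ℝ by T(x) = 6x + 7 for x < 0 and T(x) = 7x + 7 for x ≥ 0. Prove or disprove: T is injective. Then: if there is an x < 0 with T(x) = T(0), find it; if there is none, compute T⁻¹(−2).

Both pieces are strictly increasing (slopes 6 and 7), so each is injective on its own interval.
The left piece maps (−∞, 0) onto (−∞, 7); the right piece maps [0, ∞) onto [7, ∞).
These images are disjoint, so no value is attained by both pieces. Thus T is injective.
Because the two images are disjoint, no x < 0 has T(x) = T(0), so we compute T⁻¹(−2): −2 lies in (−∞, 7), so solve 6x + 7 = −2: x = (−2 − 7)/6 = −3/2.

-3/2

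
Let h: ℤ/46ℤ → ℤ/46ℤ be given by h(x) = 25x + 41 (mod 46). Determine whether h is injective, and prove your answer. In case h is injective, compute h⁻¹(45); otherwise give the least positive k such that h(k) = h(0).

2

Recall that h is injective if h(x_1) = h(x_2) implies x_1 = x_2.
If h(x_1) = h(x_2), then 25x_1 ≡ 25x_2 (mod 46). Because gcd(25, 46) = 1, we may cancel 25 to get x_1 ≡ x_2 (mod 46).
Hence h is injective.
We now compute 25⁻¹ mod 46 explicitly. Euclid's algorithm: 46 = 1·25 + 21, 25 = 1·21 + 4, 21 = 5·4 + 1; back-substituting gives 1 = 35·25 − 19·46, so 25⁻¹ ≡ 35 (mod 46).
Since h is injective, we compute h⁻¹(45): solve 25x + 41 ≡ 45 (mod 46), i.e. 25x ≡ 4 (mod 46).
Multiplying by 25⁻¹ = 35 gives x ≡ 35·4 = 140 = 3·46 + 2 ≡ 2 (mod 46).
Check: h(2) = 25·2 + 41 = 91 = 1·46 + 45 ≡ 45 (mod 46).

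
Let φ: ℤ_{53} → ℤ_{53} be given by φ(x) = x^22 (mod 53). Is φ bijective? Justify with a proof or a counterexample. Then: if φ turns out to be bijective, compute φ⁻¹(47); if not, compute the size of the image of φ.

φ(26): Repeated squaring mod 53: 26^1 ≡ 26, 26^2 ≡ 26² = 676 ≡ 40, 26^4 ≡ 40² = 1600 ≡ 10, 26^8 ≡ 10² = 100 ≡ 47, 26^16 ≡ 47² = 2209 ≡ 36. Since 22 = 16 + 4 + 2, 26^22 ≡ 36·10·40: 36·10 = 360 ≡ 42, then 42·40 = 1680 ≡ 37. So 26^22 ≡ 37 (mod 53).
φ(27): Repeated squaring mod 53: 27^1 ≡ 27, 27^2 ≡ 27² = 729 ≡ 40, 27^4 ≡ 40² = 1600 ≡ 10, 27^8 ≡ 10² = 100 ≡ 47, 27^16 ≡ 47² = 2209 ≡ 36. Since 22 = 16 + 4 + 2, 27^22 ≡ 36·10·40: 36·10 = 360 ≡ 42, then 42·40 = 1680 ≡ 37. So 27^22 ≡ 37 (mod 53).
So φ(26) = φ(27) = 37 while 26 ≠ 27, so φ is not injective, hence not bijective.
Since φ is not bijective, we determine |image(φ)|. Computing x^22 mod 53 for each x (by repeated squaring, reducing mod 53 at every step), the values φ(0), φ(1), …, φ(52) are: 0, 1, 43, 17, 47, 29, 42, 10, 7, 24, 28, 49, 4, 44, 6, 16, 36, 15, 25, 9, 38, 11, 40, 52, 13, 46, 37, 37, 46, 13, 52, 40, 11, 38, 9, 25, 15, 36, 16, 6, 44, 4, 49, 28, 24, 7, 10, 42, 29, 47, 17, 43, 1.
The distinct values are {0, 1, 4, 6, 7, 9, 10, 11, 13, 15, 16, 17, 24, 25, 28, 29, 36, 37, 38, 40, 42, 43, 44, 46, 47, 49, 52}; there are 27 of them.

27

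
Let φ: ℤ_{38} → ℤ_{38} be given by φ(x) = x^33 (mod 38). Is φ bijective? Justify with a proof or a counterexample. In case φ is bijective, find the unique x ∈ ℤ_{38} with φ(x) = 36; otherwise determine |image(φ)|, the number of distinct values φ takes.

14

φ(4): Repeated squaring mod 38: 4^1 ≡ 4, 4^2 ≡ 4² = 16, 4^4 ≡ 16² = 256 ≡ 28, 4^8 ≡ 28² = 784 ≡ 24, 4^16 ≡ 24² = 576 ≡ 6, 4^32 ≡ 6² = 36. Since 33 = 32 + 1, 4^33 ≡ 36·4: 36·4 = 144 ≡ 30. So 4^33 ≡ 30 (mod 38).
φ(6): Repeated squaring mod 38: 6^1 ≡ 6, 6^2 ≡ 6² = 36, 6^4 ≡ 36² = 1296 ≡ 4, 6^8 ≡ 4² = 16, 6^16 ≡ 16² = 256 ≡ 28, 6^32 ≡ 28² = 784 ≡ 24. Since 33 = 32 + 1, 6^33 ≡ 24·6: 24·6 = 144 ≡ 30. So 6^33 ≡ 30 (mod 38).
So φ(4) = φ(6) = 30 while 4 ≠ 6, therefore φ is not injective, hence not bijective.
Since φ is not bijective, we determine |image(φ)|. Computing x^33 mod 38 for each x (by repeated squaring, reducing mod 38 at every step), the values φ(0), φ(1), …, φ(37) are: 0, 1, 12, 31, 30, 7, 30, 1, 18, 11, 8, 1, 18, 27, 12, 27, 26, 7, 18, 19, 20, 31, 12, 11, 26, 11, 20, 37, 30, 27, 20, 37, 8, 31, 8, 7, 26, 37.
The distinct values are {0, 1, 7, 8, 11, 12, 18, 19, 20, 26, 27, 30, 31, 37}; there are 14 of them.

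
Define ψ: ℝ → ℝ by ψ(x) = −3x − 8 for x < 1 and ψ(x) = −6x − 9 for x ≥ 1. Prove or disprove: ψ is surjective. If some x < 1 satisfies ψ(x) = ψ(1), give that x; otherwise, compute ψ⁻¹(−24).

5/2

Both pieces are strictly decreasing (slopes −3 and −6), so each is injective on its own interval.
The left piece maps (−∞, 1) onto (−11, ∞); the right piece maps [1, ∞) onto (−∞, −15].
The union (−11, ∞) ∪ (−∞, −15] omits the interval between −11 and −15; in particular −11 has no preimage. So ψ is not surjective.
Because the two images are disjoint, no x < 1 has ψ(x) = ψ(1), so we compute ψ⁻¹(−24): −24 lies in (−∞, −15], so solve −6x − 9 = −24: x = (−24 + 9)/(−6) = 5/2.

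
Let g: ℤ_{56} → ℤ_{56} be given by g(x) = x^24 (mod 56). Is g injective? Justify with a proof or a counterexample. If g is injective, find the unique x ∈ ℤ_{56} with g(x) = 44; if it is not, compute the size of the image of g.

g(1) = 1^24 = 1.
g(3): Repeated squaring mod 56: 3^1 ≡ 3, 3^2 ≡ 3² = 9, 3^4 ≡ 9² = 81 ≡ 25, 3^8 ≡ 25² = 625 ≡ 9, 3^16 ≡ 9² = 81 ≡ 25. Since 24 = 16 + 8, 3^24 ≡ 25·9: 25·9 = 225 ≡ 1. So 3^24 ≡ 1 (mod 56).
So g(1) = g(3) = 1 while 1 ≠ 3, therefore g is not injective.
Since g is not injective, we determine |image(g)|. Computing x^24 mod 56 for each x (by repeated squaring, reducing mod 56 at every step), the values g(0), g(1), …, g(55) are: 0, 1, 8, 1, 8, 1, 8, 49, 8, 1, 8, 1, 8, 1, 0, 1, 8, 1, 8, 1, 8, 49, 8, 1, 8, 1, 8, 1, 0, 1, 8, 1, 8, 1, 8, 49, 8, 1, 8, 1, 8, 1, 0, 1, 8, 1, 8, 1, 8, 49, 8, 1, 8, 1, 8, 1.
The distinct values are {0, 1, 8, 49}; there are 4 of them.

4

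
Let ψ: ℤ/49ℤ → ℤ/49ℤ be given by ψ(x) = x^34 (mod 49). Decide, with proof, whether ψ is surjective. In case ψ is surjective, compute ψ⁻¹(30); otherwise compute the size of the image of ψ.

22

ψ(0) = 0^34 = 0.
ψ(7): Repeated squaring mod 49: 7^1 ≡ 7, 7^2 ≡ 7² = 49 ≡ 0, 7^4 ≡ 0² = 0, 7^8 ≡ 0² = 0, 7^16 ≡ 0² = 0, 7^32 ≡ 0² = 0. Since 34 = 32 + 2, 7^34 ≡ 0·0: 0·0 = 0. So 7^34 ≡ 0 (mod 49).
So ψ(0) = ψ(7) = 0 while 0 ≠ 7, so ψ is not injective.
A non-injective map from the 49-element set ℤ/49ℤ to itself takes at most 48 distinct values, so it cannot be surjective. Hence ψ is not surjective.
Since ψ is not surjective, we determine |image(ψ)|. Computing x^34 mod 49 for each x (by repeated squaring, reducing mod 49 at every step), the values ψ(0), ψ(1), …, ψ(48) are: 0, 1, 9, 39, 32, 16, 8, 0, 43, 2, 46, 25, 23, 15, 0, 36, 44, 4, 18, 30, 22, 0, 29, 37, 11, 11, 37, 29, 0, 22, 30, 18, 4, 44, 36, 0, 15, 23, 25, 46, 2, 43, 0, 8, 16, 32, 39, 9, 1.
The distinct values are {0, 1, 2, 4, 8, 9, 11, 15, 16, 18, 22, 23, 25, 29, 30, 32, 36, 37, 39, 43, 44, 46}; there are 22 of them.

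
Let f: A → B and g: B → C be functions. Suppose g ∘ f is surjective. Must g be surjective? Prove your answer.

Let c ∈ C. Since g ∘ f is surjective, some a ∈ A has g(f(a)) = c. Then b = f(a) ∈ B satisfies g(b) = c. So g is surjective.

surjective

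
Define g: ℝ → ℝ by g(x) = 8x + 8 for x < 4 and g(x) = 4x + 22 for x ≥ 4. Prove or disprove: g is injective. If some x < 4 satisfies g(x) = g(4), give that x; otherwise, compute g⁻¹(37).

15/4

Both pieces are strictly increasing (slopes 8 and 4), so each is injective on its own interval.
The left piece maps (−∞, 4) onto (−∞, 40); the right piece maps [4, ∞) onto [38, ∞).
These images overlap. In particular g(4) = 38 (right piece), and solving 8x + 8 = 38 on the left piece gives x = 15/4 < 4.
So g(15/4) = g(4) with 15/4 ≠ 4, and g is not injective. This x = 15/4 is the requested value below 4.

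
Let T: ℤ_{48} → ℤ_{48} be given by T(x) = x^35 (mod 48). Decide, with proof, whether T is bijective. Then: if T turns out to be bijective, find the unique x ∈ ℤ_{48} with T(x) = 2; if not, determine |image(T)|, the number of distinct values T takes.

T(0) = 0^35 = 0.
T(6): Repeated squaring mod 48: 6^1 ≡ 6, 6^2 ≡ 6² = 36, 6^4 ≡ 36² = 1296 ≡ 0, 6^8 ≡ 0² = 0, 6^16 ≡ 0² = 0, 6^32 ≡ 0² = 0. Since 35 = 32 + 2 + 1, 6^35 ≡ 0·36·6: 0·36 = 0, then 0·6 = 0. So 6^35 ≡ 0 (mod 48).
So T(0) = T(6) = 0 while 0 ≠ 6, hence T is not injective, hence not bijective.
Since T is not bijective, we determine |image(T)|. Computing x^35 mod 48 for each x (by repeated squaring, reducing mod 48 at every step), the values T(0), T(1), …, T(47) are: 0, 1, 32, 27, 16, 29, 0, 7, 32, 9, 16, 35, 0, 37, 32, 15, 16, 17, 0, 43, 32, 45, 16, 23, 0, 25, 32, 3, 16, 5, 0, 31, 32, 33, 16, 11, 0, 13, 32, 39, 16, 41, 0, 19, 32, 21, 16, 47.
The distinct values are {0, 1, 3, 5, 7, 9, 11, 13, 15, 16, 17, 19, 21, 23, 25, 27, 29, 31, 32, 33, 35, 37, 39, 41, 43, 45, 47}; there are 27 of them.

27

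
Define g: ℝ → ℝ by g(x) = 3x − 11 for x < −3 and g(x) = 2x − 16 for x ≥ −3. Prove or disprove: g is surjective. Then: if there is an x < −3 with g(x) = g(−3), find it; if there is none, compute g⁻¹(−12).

Both pieces are strictly increasing (slopes 3 and 2), so each is injective on its own interval.
The left piece maps (−∞, −3) onto (−∞, −20); the right piece maps [−3, ∞) onto [−22, ∞).
The union (−∞, −20) ∪ [−22, ∞) covers ℝ, so g is surjective.
For the follow-up: the images overlap, so an x < −3 with g(x) = g(−3) exists. g(−3) = −22; solving 3x − 11 = −22 for x < −3 gives x = (−22 + 11)/3 = −11/3.

-11/3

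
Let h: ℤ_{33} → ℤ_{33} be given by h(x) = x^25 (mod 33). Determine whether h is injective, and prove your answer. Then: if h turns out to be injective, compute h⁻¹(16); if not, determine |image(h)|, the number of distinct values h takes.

h(1) = 1^25 = 1.
h(4): Repeated squaring mod 33: 4^1 ≡ 4, 4^2 ≡ 4² = 16, 4^4 ≡ 16² = 256 ≡ 25, 4^8 ≡ 25² = 625 ≡ 31, 4^16 ≡ 31² = 961 ≡ 4. Since 25 = 16 + 8 + 1, 4^25 ≡ 4·31·4: 4·31 = 124 ≡ 25, then 25·4 = 100 ≡ 1. So 4^25 ≡ 1 (mod 33).
So h(1) = h(4) = 1 while 1 ≠ 4, therefore h is not injective.
Since h is not injective, we determine |image(h)|. Computing x^25 mod 33 for each x (by repeated squaring, reducing mod 33 at every step), the values h(0), h(1), …, h(32) are: 0, 1, 32, 12, 1, 23, 21, 10, 32, 12, 10, 11, 12, 10, 23, 12, 1, 32, 21, 10, 23, 21, 22, 23, 21, 1, 23, 12, 10, 32, 21, 1, 32.
The distinct values are {0, 1, 10, 11, 12, 21, 22, 23, 32}; there are 9 of them.

9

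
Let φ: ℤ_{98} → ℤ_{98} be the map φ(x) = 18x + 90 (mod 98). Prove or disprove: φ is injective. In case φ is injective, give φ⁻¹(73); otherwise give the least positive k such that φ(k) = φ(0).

We have gcd(18, 98) = 2 > 1. Taking x_1 = 0 and x_2 = 49: φ(0) = 90 and φ(49) = 18·49 + 90 = 972 ≡ 90 (mod 98).
So φ(0) = φ(49) while 0 ≠ 49, thus φ is not injective.
Since φ is not injective, we find the least positive k with φ(k) = φ(0): this means 18k ≡ 0 (mod 98), i.e. 98 ∣ 18k. Since gcd(18, 98) = 2, dividing through by 2 this holds exactly when 49 ∣ 9k, and as gcd(9, 49) = 1, exactly when 49 ∣ k.
The smallest positive such k is 49.

49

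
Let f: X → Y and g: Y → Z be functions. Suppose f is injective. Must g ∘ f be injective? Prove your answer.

not injective

No. Take X = Y = Z = {0, 1, 2}, f = identity (injective), and g(x) = 0 for every x.
Then (g ∘ f)(0) = 0 = (g ∘ f)(2) with 0 ≠ 2, so g ∘ f is not injective.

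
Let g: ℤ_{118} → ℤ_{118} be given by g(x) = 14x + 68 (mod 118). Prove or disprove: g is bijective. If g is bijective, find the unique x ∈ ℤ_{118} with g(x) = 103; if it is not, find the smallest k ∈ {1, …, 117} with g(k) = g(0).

59

Recall that injectivity means: for all s, t in the domain, g(s) = g(t) implies s = t.
We have gcd(14, 118) = 2 > 1. Taking s = 0 and t = 59: g(0) = 68 and g(59) = 14·59 + 68 = 894 ≡ 68 (mod 118).
So g(0) = g(59) while 0 ≠ 59, so g is not injective, hence not bijective.
Since g is not bijective, we find the least positive k with g(k) = g(0): this means 14k ≡ 0 (mod 118), i.e. 118 ∣ 14k. Since gcd(14, 118) = 2, dividing through by 2 this holds exactly when 59 ∣ 7k, and as gcd(7, 59) = 1, exactly when 59 ∣ k.
The smallest positive such k is 59.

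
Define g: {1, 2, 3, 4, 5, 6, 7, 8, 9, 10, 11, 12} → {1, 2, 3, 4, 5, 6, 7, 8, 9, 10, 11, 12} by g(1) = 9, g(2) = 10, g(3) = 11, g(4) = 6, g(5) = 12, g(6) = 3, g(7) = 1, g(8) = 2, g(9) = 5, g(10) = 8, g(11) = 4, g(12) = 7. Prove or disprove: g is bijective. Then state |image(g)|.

12

The values 9, 10, 11, 6, 12, 3, 1, 2, 5, 8, 4, 7 are a permutation of {1, 2, 3, 4, 5, 6, 7, 8, 9, 10, 11, 12}: each element appears exactly once.
So g is injective and surjective, hence bijective.
The image of g is {1, 2, 3, 4, 5, 6, 7, 8, 9, 10, 11, 12}, which has 12 elements.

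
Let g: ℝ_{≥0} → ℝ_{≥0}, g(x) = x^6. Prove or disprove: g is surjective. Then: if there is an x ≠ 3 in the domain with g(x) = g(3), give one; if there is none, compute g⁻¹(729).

3

For any y ∈ ℝ_{≥0}, x = y^{1/6} ∈ ℝ_{≥0} gives g(x) = y, so g is surjective.
Since x ↦ x^6 is strictly increasing on ℝ_{≥0}, it is injective there, so no x ≠ 3 in the domain has g(x) = g(3). We therefore compute g⁻¹(729) = 729^{1/6} = 3 (indeed 3^6 = 729).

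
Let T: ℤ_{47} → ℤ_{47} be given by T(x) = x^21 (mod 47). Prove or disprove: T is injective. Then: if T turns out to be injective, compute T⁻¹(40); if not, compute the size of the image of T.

Since 47 is prime, the nonzero elements of ℤ_{47} form a cyclic group of order 46.
As gcd(21, 46) = 1, raising to the 21st power is a bijection on this group: if s^21 ≡ t^21 then (st^{−1})^21 = 1, and the only element of order dividing gcd(21, 46) = 1 is 1, so s = t.
With T(0) = 0 this makes T injective on all of ℤ_{47}, hence bijective (finite equal-size domain and codomain). In particular T is injective.
Since T is injective, we find the preimage of 40. The inverse of x ↦ x^21 on (ℤ_{47})^× is x ↦ x^11, because 21·11 = 231 = 5·46 + 1 ≡ 1 (mod 46) and x^{46} = 1 for x ≠ 0 (Fermat). So T⁻¹(40) = 40^11 mod 47.
Repeated squaring mod 47: 40^1 ≡ 40, 40^2 ≡ 40² = 1600 ≡ 2, 40^4 ≡ 2² = 4, 40^8 ≡ 4² = 16. Since 11 = 8 + 2 + 1, 40^11 ≡ 16·2·40: 16·2 = 32, then 32·40 = 1280 ≡ 11. So 40^11 ≡ 11 (mod 47).
Hence T⁻¹(40) = 11.

11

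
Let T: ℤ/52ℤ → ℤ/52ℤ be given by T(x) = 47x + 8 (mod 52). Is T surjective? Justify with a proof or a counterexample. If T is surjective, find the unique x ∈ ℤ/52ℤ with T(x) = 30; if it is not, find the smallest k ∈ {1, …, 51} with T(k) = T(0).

Recall: T is surjective if every y in the codomain equals T(x) for some x in the domain.
Since gcd(47, 52) = 1, 47 is invertible modulo 52. Euclid's algorithm: 52 = 1·47 + 5, 47 = 9·5 + 2, 5 = 2·2 + 1; back-substituting gives 1 = 31·47 − 28·52, so 47⁻¹ ≡ 31 (mod 52).
For any y ∈ ℤ/52ℤ, x = 31(y − 8) mod 52 satisfies T(x) = 47·31(y − 8) + 8 ≡ y (since 47·31 ≡ 1 mod 52). So every y has a preimage.
Therefore T is surjective.
Since T is surjective, we compute T⁻¹(30): solve 47x + 8 ≡ 30 (mod 52), i.e. 47x ≡ 22 (mod 52).
Multiplying by 47⁻¹ = 31 gives x ≡ 31·22 = 682 = 13·52 + 6 ≡ 6 (mod 52).
Check: T(6) = 47·6 + 8 = 290 = 5·52 + 30 ≡ 30 (mod 52).

6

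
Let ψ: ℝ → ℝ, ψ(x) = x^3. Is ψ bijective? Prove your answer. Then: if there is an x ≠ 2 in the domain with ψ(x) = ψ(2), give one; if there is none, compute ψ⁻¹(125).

5

On ℝ, x ↦ x^3 is strictly increasing (injective) and for any y ∈ ℝ the 3rd root y^{1/3} lies in ℝ (surjective). So ψ is bijective.
Since x ↦ x^3 is strictly increasing on ℝ, it is injective there, so no x ≠ 2 in the domain has ψ(x) = ψ(2). We therefore compute ψ⁻¹(125) = 125^{1/3} = 5 (indeed 5^3 = 125).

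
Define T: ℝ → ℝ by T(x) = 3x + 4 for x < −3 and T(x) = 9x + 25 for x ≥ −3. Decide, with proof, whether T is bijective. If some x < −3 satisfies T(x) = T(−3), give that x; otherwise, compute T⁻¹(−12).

Both pieces are strictly increasing (slopes 3 and 9), so each is injective on its own interval.
The left piece maps (−∞, −3) onto (−∞, −5); the right piece maps [−3, ∞) onto [−2, ∞).
The images leave a gap (−5 has no preimage), so T is not surjective, hence not bijective.
Because the two images are disjoint, no x < −3 has T(x) = T(−3), so we compute T⁻¹(−12): −12 lies in (−∞, −5), so solve 3x + 4 = −12: x = (−12 − 4)/3 = −16/3.

-16/3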